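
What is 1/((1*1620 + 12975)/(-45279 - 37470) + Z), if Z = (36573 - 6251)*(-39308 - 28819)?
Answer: -27583/56979496582067 ≈ -4.8409e-10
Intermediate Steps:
Z = -2065746894 (Z = 30322*(-68127) = -2065746894)
1/((1*1620 + 12975)/(-45279 - 37470) + Z) = 1/((1*1620 + 12975)/(-45279 - 37470) - 2065746894) = 1/((1620 + 12975)/(-82749) - 2065746894) = 1/(14595*(-1/82749) - 2065746894) = 1/(-4865/27583 - 2065746894) = 1/(-56979496582067/27583) = -27583/56979496582067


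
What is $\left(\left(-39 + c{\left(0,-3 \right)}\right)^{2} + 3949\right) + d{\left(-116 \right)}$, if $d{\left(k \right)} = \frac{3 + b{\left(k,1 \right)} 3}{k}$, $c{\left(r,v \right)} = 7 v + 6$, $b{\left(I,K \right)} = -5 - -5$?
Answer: $\frac{796337}{116} \approx 6865.0$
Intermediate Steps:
$b{\left(I,K \right)} = 0$ ($b{\left(I,K \right)} = -5 + 5 = 0$)
$c{\left(r,v \right)} = 6 + 7 v$
$d{\left(k \right)} = \frac{3}{k}$ ($d{\left(k \right)} = \frac{3 + 0 \cdot 3}{k} = \frac{3 + 0}{k} = \frac{3}{k}$)
$\left(\left(-39 + c{\left(0,-3 \right)}\right)^{2} + 3949\right) + d{\left(-116 \right)} = \left(\left(-39 + \left(6 + 7 \left(-3\right)\right)\right)^{2} + 3949\right) + \frac{3}{-116} = \left(\left(-39 + \left(6 - 21\right)\right)^{2} + 3949\right) + 3 \left(- \frac{1}{116}\right) = \left(\left(-39 - 15\right)^{2} + 3949\right) - \frac{3}{116} = \left(\left(-54\right)^{2} + 3949\right) - \frac{3}{116} = \left(2916 + 3949\right) - \frac{3}{116} = 6865 - \frac{3}{116} = \frac{796337}{116}$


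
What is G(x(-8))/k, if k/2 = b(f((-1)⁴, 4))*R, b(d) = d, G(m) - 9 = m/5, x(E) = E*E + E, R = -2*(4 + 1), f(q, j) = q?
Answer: -101/100 ≈ -1.0100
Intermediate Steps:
R = -10 (R = -2*5 = -10)
x(E) = E + E² (x(E) = E² + E = E + E²)
G(m) = 9 + m/5
k = -20 (k = 2*((-1)⁴*(-10)) = 2*(1*(-10)) = 2*(-10) = -20)
G(x(-8))/k = (9 + (-8*(1 - 8))/5)/(-20) = (9 + (-8*(-7))/5)*(-1/20) = (9 + (⅕)*56)*(-1/20) = (9 + 56/5)*(-1/20) = (101/5)*(-1/20) = -101/100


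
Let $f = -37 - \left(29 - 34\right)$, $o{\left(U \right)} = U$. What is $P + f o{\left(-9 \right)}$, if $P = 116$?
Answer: $404$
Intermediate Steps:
$f = -32$ ($f = -37 - \left(29 - 34\right) = -37 - -5 = -37 + 5 = -32$)
$P + f o{\left(-9 \right)} = 116 - -288 = 116 + 288 = 404$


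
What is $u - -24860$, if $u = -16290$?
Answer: $8570$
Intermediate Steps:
$u - -24860 = -16290 - -24860 = -16290 + 24860 = 8570$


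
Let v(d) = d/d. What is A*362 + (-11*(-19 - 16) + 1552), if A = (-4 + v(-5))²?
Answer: 5195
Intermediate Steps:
v(d) = 1
A = 9 (A = (-4 + 1)² = (-3)² = 9)
A*362 + (-11*(-19 - 16) + 1552) = 9*362 + (-11*(-19 - 16) + 1552) = 3258 + (-11*(-35) + 1552) = 3258 + (385 + 1552) = 3258 + 1937 = 5195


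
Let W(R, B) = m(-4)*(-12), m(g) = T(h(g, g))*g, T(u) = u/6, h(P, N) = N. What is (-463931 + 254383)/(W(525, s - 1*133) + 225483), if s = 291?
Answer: -209548/225451 ≈ -0.92946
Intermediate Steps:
T(u) = u/6 (T(u) = u*(⅙) = u/6)
m(g) = g²/6 (m(g) = (g/6)*g = g²/6)
W(R, B) = -32 (W(R, B) = ((⅙)*(-4)²)*(-12) = ((⅙)*16)*(-12) = (8/3)*(-12) = -32)
(-463931 + 254383)/(W(525, s - 1*133) + 225483) = (-463931 + 254383)/(-32 + 225483) = -209548/225451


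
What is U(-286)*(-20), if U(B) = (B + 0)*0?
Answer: 0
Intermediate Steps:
U(B) = 0 (U(B) = B*0 = 0)
U(-286)*(-20) = 0*(-20) = 0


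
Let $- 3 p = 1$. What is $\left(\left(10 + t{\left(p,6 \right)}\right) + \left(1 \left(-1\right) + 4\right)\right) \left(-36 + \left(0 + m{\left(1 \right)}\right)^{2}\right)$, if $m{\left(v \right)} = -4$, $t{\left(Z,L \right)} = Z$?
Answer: $- \frac{760}{3} \approx -253.33$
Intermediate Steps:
$p = - \frac{1}{3}$ ($p = \left(- \frac{1}{3}\right) 1 = - \frac{1}{3} \approx -0.33333$)
$\left(\left(10 + t{\left(p,6 \right)}\right) + \left(1 \left(-1\right) + 4\right)\right) \left(-36 + \left(0 + m{\left(1 \right)}\right)^{2}\right) = \left(\left(10 - \frac{1}{3}\right) + \left(1 \left(-1\right) + 4\right)\right) \left(-36 + \left(0 - 4\right)^{2}\right) = \left(\frac{29}{3} + \left(-1 + 4\right)\right) \left(-36 + \left(-4\right)^{2}\right) = \left(\frac{29}{3} + 3\right) \left(-36 + 16\right) = \frac{38}{3} \left(-20\right) = - \frac{760}{3}$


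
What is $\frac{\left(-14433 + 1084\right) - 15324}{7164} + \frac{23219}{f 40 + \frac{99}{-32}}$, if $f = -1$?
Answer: $- \frac{766064197}{1411308} \approx -542.8$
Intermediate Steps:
$\frac{\left(-14433 + 1084\right) - 15324}{7164} + \frac{23219}{f 40 + \frac{99}{-32}} = \frac{\left(-14433 + 1084\right) - 15324}{7164} + \frac{23219}{\left(-1\right) 40 + \frac{99}{-32}} = \left(-13349 - 15324\right) \frac{1}{7164} + \frac{23219}{-40 + 99 \left(- \frac{1}{32}\right)} = \left(-28673\right) \frac{1}{7164} + \frac{23219}{-40 - \frac{99}{32}} = - \frac{28673}{7164} + \frac{23219}{- \frac{1379}{32}} = - \frac{28673}{7164} + 23219 \left(- \frac{32}{1379}\right) = - \frac{28673}{7164} - \frac{106144}{197} = - \frac{766064197}{1411308}$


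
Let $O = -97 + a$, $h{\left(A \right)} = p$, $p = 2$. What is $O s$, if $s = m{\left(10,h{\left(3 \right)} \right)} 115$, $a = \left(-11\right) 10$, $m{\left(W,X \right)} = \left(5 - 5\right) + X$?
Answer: $-47610$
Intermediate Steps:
$h{\left(A \right)} = 2$
$m{\left(W,X \right)} = X$ ($m{\left(W,X \right)} = 0 + X = X$)
$a = -110$
$O = -207$ ($O = -97 - 110 = -207$)
$s = 230$ ($s = 2 \cdot 115 = 230$)
$O s = \left(-207\right) 230 = -47610$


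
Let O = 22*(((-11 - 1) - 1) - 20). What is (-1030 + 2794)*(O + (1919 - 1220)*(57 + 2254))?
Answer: 2848265532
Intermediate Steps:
O = -726 (O = 22*((-12 - 1) - 20) = 22*(-13 - 20) = 22*(-33) = -726)
(-1030 + 2794)*(O + (1919 - 1220)*(57 + 2254)) = (-1030 + 2794)*(-726 + (1919 - 1220)*(57 + 2254)) = 1764*(-726 + 699*2311) = 1764*(-726 + 1615389) = 1764*1614663 = 2848265532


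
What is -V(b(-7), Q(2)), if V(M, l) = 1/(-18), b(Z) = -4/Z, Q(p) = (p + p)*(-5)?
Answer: 1/18 ≈ 0.055556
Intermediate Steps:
Q(p) = -10*p (Q(p) = (2*p)*(-5) = -10*p)
V(M, l) = -1/18
-V(b(-7), Q(2)) = -1*(-1/18) = 1/18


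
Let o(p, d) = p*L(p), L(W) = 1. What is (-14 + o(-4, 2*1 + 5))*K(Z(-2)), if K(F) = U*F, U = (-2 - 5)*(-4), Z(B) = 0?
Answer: 0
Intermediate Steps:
U = 28 (U = -7*(-4) = 28)
K(F) = 28*F
o(p, d) = p (o(p, d) = p*1 = p)
(-14 + o(-4, 2*1 + 5))*K(Z(-2)) = (-14 - 4)*(28*0) = -18*0 = 0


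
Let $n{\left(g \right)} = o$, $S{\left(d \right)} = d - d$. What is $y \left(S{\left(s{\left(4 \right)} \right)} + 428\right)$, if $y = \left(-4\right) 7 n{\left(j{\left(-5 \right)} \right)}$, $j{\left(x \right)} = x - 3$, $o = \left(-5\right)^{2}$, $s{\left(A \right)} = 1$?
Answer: $-299600$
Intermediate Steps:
$S{\left(d \right)} = 0$
$o = 25$
$j{\left(x \right)} = -3 + x$
$n{\left(g \right)} = 25$
$y = -700$ ($y = \left(-4\right) 7 \cdot 25 = \left(-28\right) 25 = -700$)
$y \left(S{\left(s{\left(4 \right)} \right)} + 428\right) = - 700 \left(0 + 428\right) = \left(-700\right) 428 = -299600$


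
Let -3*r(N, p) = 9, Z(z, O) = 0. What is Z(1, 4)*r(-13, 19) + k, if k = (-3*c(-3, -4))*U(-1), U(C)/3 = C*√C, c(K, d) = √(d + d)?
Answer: -18*√2 ≈ -25.456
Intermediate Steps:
c(K, d) = √2*√d (c(K, d) = √(2*d) = √2*√d)
r(N, p) = -3 (r(N, p) = -⅓*9 = -3)
U(C) = 3*C^(3/2) (U(C) = 3*(C*√C) = 3*C^(3/2))
k = -18*√2 (k = (-3*√2*√(-4))*(3*(-1)^(3/2)) = (-3*√2*2*I)*(3*(-I)) = (-6*I*√2)*(-3*I) = -18*√2 ≈ -25.456)
Z(1, 4)*r(-13, 19) + k = 0*(-3) - 18*√2 = 0 - 18*√2 = -18*√2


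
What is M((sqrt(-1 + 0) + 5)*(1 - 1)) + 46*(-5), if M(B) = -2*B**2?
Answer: -230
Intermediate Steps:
M((sqrt(-1 + 0) + 5)*(1 - 1)) + 46*(-5) = -2*(1 - 1)**2*(sqrt(-1 + 0) + 5)**2 + 46*(-5) = -2*((sqrt(-1) + 5)*0)**2 - 230 = -2*((I + 5)*0)**2 - 230 = -2*((5 + I)*0)**2 - 230 = -2*0**2 - 230 = -2*0 - 230 = 0 - 230 = -230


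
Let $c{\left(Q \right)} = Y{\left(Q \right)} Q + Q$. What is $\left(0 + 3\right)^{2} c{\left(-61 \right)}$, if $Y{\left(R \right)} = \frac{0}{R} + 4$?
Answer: $-2745$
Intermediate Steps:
$Y{\left(R \right)} = 4$ ($Y{\left(R \right)} = 0 + 4 = 4$)
$c{\left(Q \right)} = 5 Q$ ($c{\left(Q \right)} = 4 Q + Q = 5 Q$)
$\left(0 + 3\right)^{2} c{\left(-61 \right)} = \left(0 + 3\right)^{2} \cdot 5 \left(-61\right) = 3^{2} \left(-305\right) = 9 \left(-305\right) = -2745$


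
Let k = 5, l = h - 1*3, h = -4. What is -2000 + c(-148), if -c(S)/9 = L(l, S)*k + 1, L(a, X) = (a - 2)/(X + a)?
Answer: -62360/31 ≈ -2011.6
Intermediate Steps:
l = -7 (l = -4 - 1*3 = -4 - 3 = -7)
L(a, X) = (-2 + a)/(X + a)
c(S) = -9 + 405/(-7 + S) (c(S) = -9*(((-2 - 7)/(S - 7))*5 + 1) = -9*((-9/(-7 + S))*5 + 1) = -9*(-9/(-7 + S)*5 + 1) = -9*(-45/(-7 + S) + 1) = -9*(1 - 45/(-7 + S)) = -9 + 405/(-7 + S))
-2000 + c(-148) = -2000 + 9*(52 - 1*(-148))/(-7 - 148) = -2000 + 9*(52 + 148)/(-155) = -2000 + 9*(-1/155)*200 = -2000 - 360/31 = -62360/31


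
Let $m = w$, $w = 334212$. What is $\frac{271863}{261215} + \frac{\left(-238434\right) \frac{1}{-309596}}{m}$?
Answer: $\frac{669759922585883}{643526154048040} \approx 1.0408$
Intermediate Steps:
$m = 334212$
$\frac{271863}{261215} + \frac{\left(-238434\right) \frac{1}{-309596}}{m} = \frac{271863}{261215} + \frac{\left(-238434\right) \frac{1}{-309596}}{334212} = 271863 \cdot \frac{1}{261215} + \left(-238434\right) \left(- \frac{1}{309596}\right) \frac{1}{334212} = \frac{271863}{261215} + \frac{17031}{22114} \cdot \frac{1}{334212} = \frac{271863}{261215} + \frac{5677}{2463588056} = \frac{669759922585883}{643526154048040}$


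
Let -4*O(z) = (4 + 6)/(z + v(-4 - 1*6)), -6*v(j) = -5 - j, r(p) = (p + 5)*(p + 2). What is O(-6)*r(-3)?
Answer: -30/41 ≈ -0.73171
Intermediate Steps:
r(p) = (2 + p)*(5 + p) (r(p) = (5 + p)*(2 + p) = (2 + p)*(5 + p))
v(j) = ⅚ + j/6 (v(j) = -(-5 - j)/6 = ⅚ + j/6)
O(z) = -5/(2*(-⅚ + z)) (O(z) = -(4 + 6)/(4*(z + (⅚ + (-4 - 1*6)/6))) = -5/(2*(z + (⅚ + (-4 - 6)/6))) = -5/(2*(z + (⅚ + (⅙)*(-10)))) = -5/(2*(z + (⅚ - 5/3))) = -5/(2*(z - ⅚)) = -5/(2*(-⅚ + z)))
O(-6)*r(-3) = (-15/(-5 + 6*(-6)))*(10 + (-3)² + 7*(-3)) = (-15/(-5 - 36))*(10 + 9 - 21) = -15/(-41)*(-2) = -15*(-1/41)*(-2) = (15/41)*(-2) = -30/41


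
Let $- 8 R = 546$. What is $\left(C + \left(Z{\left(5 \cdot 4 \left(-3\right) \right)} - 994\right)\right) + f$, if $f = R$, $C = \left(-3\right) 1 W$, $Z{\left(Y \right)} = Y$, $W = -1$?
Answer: $- \frac{4477}{4} \approx -1119.3$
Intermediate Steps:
$C = 3$ ($C = \left(-3\right) 1 \left(-1\right) = \left(-3\right) \left(-1\right) = 3$)
$R = - \frac{273}{4}$ ($R = \left(- \frac{1}{8}\right) 546 = - \frac{273}{4} \approx -68.25$)
$f = - \frac{273}{4} \approx -68.25$
$\left(C + \left(Z{\left(5 \cdot 4 \left(-3\right) \right)} - 994\right)\right) + f = \left(3 - \left(994 - 5 \cdot 4 \left(-3\right)\right)\right) - \frac{273}{4} = \left(3 + \left(20 \left(-3\right) - 994\right)\right) - \frac{273}{4} = \left(3 - 1054\right) - \frac{273}{4} = -1051 - \frac{273}{4} = - \frac{4477}{4}$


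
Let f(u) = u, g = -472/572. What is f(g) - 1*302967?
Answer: -43324399/143 ≈ -3.0297e+5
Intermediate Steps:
g = -118/143 (g = -472*1/572 = -118/143 ≈ -0.82517)
f(g) - 1*302967 = -118/143 - 1*302967 = -118/143 - 302967 = -43324399/143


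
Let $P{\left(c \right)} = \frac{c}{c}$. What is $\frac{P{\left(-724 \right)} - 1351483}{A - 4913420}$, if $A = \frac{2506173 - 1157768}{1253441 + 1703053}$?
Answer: $\frac{3995648424108}{14526495401075} \approx 0.27506$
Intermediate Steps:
$P{\left(c \right)} = 1$
$A = \frac{1348405}{2956494} \approx 0.45608$
$\frac{P{\left(-724 \right)} - 1351483}{A - 4913420} = \frac{1 - 1351483}{\frac{1348405}{2956494} - 4913420} = - \frac{1351482}{- \frac{14526495401075}{2956494}} = \left(-1351482\right) \left(- \frac{2956494}{14526495401075}\right) = \frac{3995648424108}{14526495401075}$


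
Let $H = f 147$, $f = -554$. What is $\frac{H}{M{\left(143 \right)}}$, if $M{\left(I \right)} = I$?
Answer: $- \frac{81438}{143} \approx -569.5$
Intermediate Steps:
$H = -81438$ ($H = \left(-554\right) 147 = -81438$)
$\frac{H}{M{\left(143 \right)}} = - \frac{81438}{143}$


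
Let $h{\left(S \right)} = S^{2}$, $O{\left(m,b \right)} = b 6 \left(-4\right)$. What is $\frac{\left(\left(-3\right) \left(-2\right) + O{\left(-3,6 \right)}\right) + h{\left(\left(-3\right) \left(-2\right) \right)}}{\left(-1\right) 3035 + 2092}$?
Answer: $\frac{102}{943} \approx 0.10817$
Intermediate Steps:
$O{\left(m,b \right)} = - 24 b$ ($O{\left(m,b \right)} = 6 b \left(-4\right) = - 24 b$)
$\frac{\left(\left(-3\right) \left(-2\right) + O{\left(-3,6 \right)}\right) + h{\left(\left(-3\right) \left(-2\right) \right)}}{\left(-1\right) 3035 + 2092} = \frac{\left(\left(-3\right) \left(-2\right) - 144\right) + \left(\left(-3\right) \left(-2\right)\right)^{2}}{\left(-1\right) 3035 + 2092} = \frac{\left(6 - 144\right) + 6^{2}}{-3035 + 2092} = \frac{-138 + 36}{-943} = \left(-102\right) \left(- \frac{1}{943}\right) = \frac{102}{943}$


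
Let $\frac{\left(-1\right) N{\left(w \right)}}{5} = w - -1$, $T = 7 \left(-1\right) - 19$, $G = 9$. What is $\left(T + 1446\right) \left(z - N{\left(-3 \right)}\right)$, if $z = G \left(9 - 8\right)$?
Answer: $-1420$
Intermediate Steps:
$T = -26$ ($T = -7 - 19 = -26$)
$N{\left(w \right)} = -5 - 5 w$ ($N{\left(w \right)} = - 5 \left(w - -1\right) = - 5 \left(w + 1\right) = - 5 \left(1 + w\right) = -5 - 5 w$)
$z = 9$ ($z = 9 \left(9 - 8\right) = 9 \cdot 1 = 9$)
$\left(T + 1446\right) \left(z - N{\left(-3 \right)}\right) = \left(-26 + 1446\right) \left(9 - \left(-5 - -15\right)\right) = 1420 \left(9 - \left(-5 + 15\right)\right) = 1420 \left(9 - 10\right) = 1420 \left(-1\right) = -1420$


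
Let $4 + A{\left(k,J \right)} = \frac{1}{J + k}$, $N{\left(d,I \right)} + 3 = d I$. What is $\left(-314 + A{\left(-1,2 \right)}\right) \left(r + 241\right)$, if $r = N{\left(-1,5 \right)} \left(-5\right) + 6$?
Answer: $-90979$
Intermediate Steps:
$N{\left(d,I \right)} = -3 + I d$ ($N{\left(d,I \right)} = -3 + d I = -3 + I d$)
$A{\left(k,J \right)} = -4 + \frac{1}{J + k}$
$r = 46$ ($r = \left(-3 + 5 \left(-1\right)\right) \left(-5\right) + 6 = \left(-3 - 5\right) \left(-5\right) + 6 = \left(-8\right) \left(-5\right) + 6 = 40 + 6 = 46$)
$\left(-314 + A{\left(-1,2 \right)}\right) \left(r + 241\right) = \left(-314 + \frac{1 - 8 - -4}{2 - 1}\right) \left(46 + 241\right) = \left(-314 + \frac{1 - 8 + 4}{1}\right) 287 = \left(-314 + 1 \left(-3\right)\right) 287 = \left(-314 - 3\right) 287 = \left(-317\right) 287 = -90979$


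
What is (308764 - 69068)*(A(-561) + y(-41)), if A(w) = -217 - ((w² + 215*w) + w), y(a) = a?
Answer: -46453803888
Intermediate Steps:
A(w) = -217 - w² - 216*w (A(w) = -217 - (w² + 216*w) = -217 + (-w² - 216*w) = -217 - w² - 216*w)
(308764 - 69068)*(A(-561) + y(-41)) = (308764 - 69068)*((-217 - 1*(-561)² - 216*(-561)) - 41) = 239696*((-217 - 1*314721 + 121176) - 41) = 239696*((-217 - 314721 + 121176) - 41) = 239696*(-193762 - 41) = 239696*(-193803) = -46453803888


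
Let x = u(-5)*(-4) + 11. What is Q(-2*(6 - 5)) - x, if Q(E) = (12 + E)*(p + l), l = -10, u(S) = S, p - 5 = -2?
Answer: -101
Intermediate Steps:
p = 3 (p = 5 - 2 = 3)
x = 31 (x = -5*(-4) + 11 = 20 + 11 = 31)
Q(E) = -84 - 7*E (Q(E) = (12 + E)*(3 - 10) = (12 + E)*(-7) = -84 - 7*E)
Q(-2*(6 - 5)) - x = (-84 - (-14)*(6 - 5)) - 1*31 = (-84 - (-14)) - 31 = (-84 - 7*(-2)) - 31 = (-84 + 14) - 31 = -70 - 31 = -101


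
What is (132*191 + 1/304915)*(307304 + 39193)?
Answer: 2663701571365557/304915 ≈ 8.7359e+9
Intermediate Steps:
(132*191 + 1/304915)*(307304 + 39193) = (25212 + 1/304915)*346497 = (7687516981/304915)*346497 = 2663701571365557/304915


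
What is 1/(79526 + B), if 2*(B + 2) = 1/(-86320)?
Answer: 172640/13729023359 ≈ 1.2575e-5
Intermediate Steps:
B = -345281/172640 (B = -2 + (1/2)/(-86320) = -2 + (1/2)*(-1/86320) = -2 - 1/172640 = -345281/172640 ≈ -2.0000)
1/(79526 + B) = 1/(79526 - 345281/172640) = 1/(13729023359/172640) = 172640/13729023359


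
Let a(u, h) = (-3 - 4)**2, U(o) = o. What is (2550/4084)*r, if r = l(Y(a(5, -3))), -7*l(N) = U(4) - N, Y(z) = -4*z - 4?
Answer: -130050/7147 ≈ -18.196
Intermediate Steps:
a(u, h) = 49 (a(u, h) = (-7)**2 = 49)
Y(z) = -4 - 4*z
l(N) = -4/7 + N/7 (l(N) = -(4 - N)/7 = -4/7 + N/7)
r = -204/7 (r = -4/7 + (-4 - 4*49)/7 = -4/7 + (-4 - 196)/7 = -4/7 + (1/7)*(-200) = -4/7 - 200/7 = -204/7 ≈ -29.143)
(2550/4084)*r = (2550/4084)*(-204/7) = (2550*(1/4084))*(-204/7) = (1275/2042)*(-204/7) = -130050/7147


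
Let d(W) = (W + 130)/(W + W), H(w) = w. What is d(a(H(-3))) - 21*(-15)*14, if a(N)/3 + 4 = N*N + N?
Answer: 13264/3 ≈ 4421.3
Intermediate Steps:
a(N) = -12 + 3*N + 3*N² (a(N) = -12 + 3*(N*N + N) = -12 + 3*(N² + N) = -12 + 3*(N + N²) = -12 + (3*N + 3*N²) = -12 + 3*N + 3*N²)
d(W) = (130 + W)/(2*W) (d(W) = (130 + W)/((2*W)) = (130 + W)*(1/(2*W)) = (130 + W)/(2*W))
d(a(H(-3))) - 21*(-15)*14 = (130 + (-12 + 3*(-3) + 3*(-3)²))/(2*(-12 + 3*(-3) + 3*(-3)²)) - 21*(-15)*14 = (130 + (-12 - 9 + 3*9))/(2*(-12 - 9 + 3*9)) + 315*14 = (130 + (-12 - 9 + 27))/(2*(-12 - 9 + 27)) + 4410 = (½)*(130 + 6)/6 + 4410 = (½)*(⅙)*136 + 4410 = 34/3 + 4410 = 13264/3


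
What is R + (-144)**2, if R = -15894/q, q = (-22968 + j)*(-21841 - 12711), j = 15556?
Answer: 2655238820085/128049712 ≈ 20736.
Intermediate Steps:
q = 256099424 (q = (-22968 + 15556)*(-21841 - 12711) = -7412*(-34552) = 256099424)
R = -7947/128049712 (R = -15894/256099424 = -15894*1/256099424 = -7947/128049712 ≈ -6.2062e-5)
R + (-144)**2 = -7947/128049712 + (-144)**2 = -7947/128049712 + 20736 = 2655238820085/128049712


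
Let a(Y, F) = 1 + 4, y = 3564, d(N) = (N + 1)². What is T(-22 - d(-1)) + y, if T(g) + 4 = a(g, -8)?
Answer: 3565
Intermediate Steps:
d(N) = (1 + N)²
a(Y, F) = 5
T(g) = 1 (T(g) = -4 + 5 = 1)
T(-22 - d(-1)) + y = 1 + 3564 = 3565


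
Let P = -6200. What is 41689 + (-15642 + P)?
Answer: 19847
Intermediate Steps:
41689 + (-15642 + P) = 41689 + (-15642 - 6200) = 41689 - 21842 = 19847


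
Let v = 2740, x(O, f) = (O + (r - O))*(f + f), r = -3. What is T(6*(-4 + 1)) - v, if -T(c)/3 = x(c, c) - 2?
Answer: -3058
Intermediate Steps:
x(O, f) = -6*f (x(O, f) = (O + (-3 - O))*(f + f) = -6*f)
T(c) = 6 + 18*c (T(c) = -3*(-6*c - 2) = -3*(-2 - 6*c) = 6 + 18*c)
T(6*(-4 + 1)) - v = (6 + 18*(6*(-4 + 1))) - 1*2740 = (6 + 18*(6*(-3))) - 2740 = (6 + 18*(-18)) - 2740 = (6 - 324) - 2740 = -318 - 2740 = -3058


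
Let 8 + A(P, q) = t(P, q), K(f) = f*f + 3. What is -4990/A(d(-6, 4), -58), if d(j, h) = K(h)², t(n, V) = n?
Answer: -4990/353 ≈ -14.136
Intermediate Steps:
K(f) = 3 + f² (K(f) = f² + 3 = 3 + f²)
d(j, h) = (3 + h²)²
A(P, q) = -8 + P
-4990/A(d(-6, 4), -58) = -4990/(-8 + (3 + 4²)²) = -4990/(-8 + (3 + 16)²) = -4990/(-8 + 19²) = -4990/(-8 + 361) = -4990/353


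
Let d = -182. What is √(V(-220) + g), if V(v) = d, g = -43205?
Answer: I*√43387 ≈ 208.3*I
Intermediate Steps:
V(v) = -182
√(V(-220) + g) = √(-182 - 43205) = √(-43387) = I*√43387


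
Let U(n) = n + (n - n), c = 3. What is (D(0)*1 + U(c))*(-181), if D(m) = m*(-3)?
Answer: -543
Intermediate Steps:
U(n) = n (U(n) = n + 0 = n)
D(m) = -3*m
(D(0)*1 + U(c))*(-181) = (-3*0*1 + 3)*(-181) = (0*1 + 3)*(-181) = (0 + 3)*(-181) = 3*(-181) = -543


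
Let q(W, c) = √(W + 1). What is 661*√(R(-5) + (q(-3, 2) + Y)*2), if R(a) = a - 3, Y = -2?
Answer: 661*√(-12 + 2*I*√2) ≈ 268.02 + 2305.4*I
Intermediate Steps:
R(a) = -3 + a
q(W, c) = √(1 + W)
661*√(R(-5) + (q(-3, 2) + Y)*2) = 661*√((-3 - 5) + (√(1 - 3) - 2)*2) = 661*√(-8 + (√(-2) - 2)*2) = 661*√(-8 + (I*√2 - 2)*2) = 661*√(-8 + (-2 + I*√2)*2) = 661*√(-8 + (-4 + 2*I*√2)) = 661*√(-12 + 2*I*√2)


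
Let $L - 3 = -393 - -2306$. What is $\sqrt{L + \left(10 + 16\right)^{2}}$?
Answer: $36 \sqrt{2} \approx 50.912$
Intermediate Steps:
$L = 1916$ ($L = 3 - -1913 = 3 + \left(-393 + 2306\right) = 3 + 1913 = 1916$)
$\sqrt{L + \left(10 + 16\right)^{2}} = \sqrt{1916 + \left(10 + 16\right)^{2}} = \sqrt{1916 + 26^{2}} = \sqrt{1916 + 676} = \sqrt{2592} = 36 \sqrt{2}$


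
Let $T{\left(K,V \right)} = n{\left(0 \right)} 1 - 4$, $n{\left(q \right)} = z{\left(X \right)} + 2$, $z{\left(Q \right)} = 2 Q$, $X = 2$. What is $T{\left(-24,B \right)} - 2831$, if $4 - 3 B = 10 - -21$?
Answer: $-2829$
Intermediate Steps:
$B = -9$ ($B = \frac{4}{3} - \frac{10 - -21}{3} = \frac{4}{3} - \frac{10 + 21}{3} = \frac{4}{3} - \frac{31}{3} = -9$)
$n{\left(q \right)} = 6$ ($n{\left(q \right)} = 2 \cdot 2 + 2 = 4 + 2 = 6$)
$T{\left(K,V \right)} = 2$ ($T{\left(K,V \right)} = 6 \cdot 1 - 4 = 6 - 4 = 2$)
$T{\left(-24,B \right)} - 2831 = 2 - 2831 = -2829$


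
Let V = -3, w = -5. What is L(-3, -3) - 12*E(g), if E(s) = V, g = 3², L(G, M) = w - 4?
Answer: 27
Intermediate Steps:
L(G, M) = -9 (L(G, M) = -5 - 4 = -9)
g = 9
E(s) = -3
L(-3, -3) - 12*E(g) = -9 - 12*(-3) = -9 + 36 = 27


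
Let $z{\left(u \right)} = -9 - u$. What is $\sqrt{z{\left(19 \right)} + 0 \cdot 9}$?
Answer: $2 i \sqrt{7} \approx 5.2915 i$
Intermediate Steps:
$\sqrt{z{\left(19 \right)} + 0 \cdot 9} = \sqrt{\left(-9 - 19\right) + 0 \cdot 9} = \sqrt{\left(-9 - 19\right) + 0} = \sqrt{-28 + 0} = \sqrt{-28} = 2 i \sqrt{7}$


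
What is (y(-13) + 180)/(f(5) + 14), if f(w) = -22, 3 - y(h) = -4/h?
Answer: -2375/104 ≈ -22.837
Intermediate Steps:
y(h) = 3 + 4/h (y(h) = 3 - (-4)/h = 3 + 4/h)
(y(-13) + 180)/(f(5) + 14) = ((3 + 4/(-13)) + 180)/(-22 + 14) = ((3 + 4*(-1/13)) + 180)/(-8) = ((3 - 4/13) + 180)*(-1/8) = (35/13 + 180)*(-1/8) = (2375/13)*(-1/8) = -2375/104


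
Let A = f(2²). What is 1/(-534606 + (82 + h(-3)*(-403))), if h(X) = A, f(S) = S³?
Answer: -1/560316 ≈ -1.7847e-6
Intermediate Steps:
A = 64 (A = (2²)³ = 4³ = 64)
h(X) = 64
1/(-534606 + (82 + h(-3)*(-403))) = 1/(-534606 + (82 + 64*(-403))) = 1/(-534606 + (82 - 25792)) = 1/(-534606 - 25710) = 1/(-560316) = -1/560316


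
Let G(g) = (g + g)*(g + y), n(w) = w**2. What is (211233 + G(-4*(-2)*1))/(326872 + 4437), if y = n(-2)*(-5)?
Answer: 211041/331309 ≈ 0.63699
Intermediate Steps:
y = -20 (y = (-2)**2*(-5) = 4*(-5) = -20)
G(g) = 2*g*(-20 + g) (G(g) = (g + g)*(g - 20) = (2*g)*(-20 + g) = 2*g*(-20 + g))
(211233 + G(-4*(-2)*1))/(326872 + 4437) = (211233 + 2*(-4*(-2)*1)*(-20 - 4*(-2)*1))/(326872 + 4437) = (211233 + 2*(8*1)*(-20 + 8*1))/331309 = (211233 + 2*8*(-20 + 8))*(1/331309) = (211233 + 2*8*(-12))*(1/331309) = (211233 - 192)*(1/331309) = 211041*(1/331309) = 211041/331309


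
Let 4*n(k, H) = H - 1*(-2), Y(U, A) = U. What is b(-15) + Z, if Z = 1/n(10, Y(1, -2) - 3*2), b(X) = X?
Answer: -49/3 ≈ -16.333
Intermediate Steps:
n(k, H) = ½ + H/4 (n(k, H) = (H - 1*(-2))/4 = (H + 2)/4 = (2 + H)/4 = ½ + H/4)
Z = -4/3 (Z = 1/(½ + (1 - 3*2)/4) = 1/(½ + (1 - 6)/4) = 1/(½ + (¼)*(-5)) = 1/(½ - 5/4) = 1/(-¾) = -4/3 ≈ -1.3333)
b(-15) + Z = -15 - 4/3 = -49/3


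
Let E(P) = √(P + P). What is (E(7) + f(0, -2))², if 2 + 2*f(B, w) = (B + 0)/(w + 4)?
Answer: (-1 + √14)² ≈ 7.5167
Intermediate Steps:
E(P) = √2*√P (E(P) = √(2*P) = √2*√P)
f(B, w) = -1 + B/(2*(4 + w)) (f(B, w) = -1 + ((B + 0)/(w + 4))/2 = -1 + (B/(4 + w))/2 = -1 + B/(2*(4 + w)))
(E(7) + f(0, -2))² = (√2*√7 + (-4 + (½)*0 - 1*(-2))/(4 - 2))² = (√14 + (-4 + 0 + 2)/2)² = (√14 + (½)*(-2))² = (√14 - 1)² = (-1 + √14)²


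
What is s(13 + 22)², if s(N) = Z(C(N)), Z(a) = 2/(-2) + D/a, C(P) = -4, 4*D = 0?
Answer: 1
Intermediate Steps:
D = 0 (D = (¼)*0 = 0)
Z(a) = -1 (Z(a) = 2/(-2) + 0/a = 2*(-½) + 0 = -1 + 0 = -1)
s(N) = -1
s(13 + 22)² = (-1)² = 1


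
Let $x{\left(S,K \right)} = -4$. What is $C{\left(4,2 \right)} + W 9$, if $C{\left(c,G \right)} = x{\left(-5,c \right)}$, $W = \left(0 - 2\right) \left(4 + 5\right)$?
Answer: $-166$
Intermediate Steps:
$W = -18$ ($W = \left(-2\right) 9 = -18$)
$C{\left(c,G \right)} = -4$
$C{\left(4,2 \right)} + W 9 = -4 - 162 = -166$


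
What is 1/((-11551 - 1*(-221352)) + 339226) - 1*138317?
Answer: -75939767558/549027 ≈ -1.3832e+5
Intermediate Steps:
1/((-11551 - 1*(-221352)) + 339226) - 1*138317 = 1/((-11551 + 221352) + 339226) - 138317 = 1/(209801 + 339226) - 138317 = 1/549027 - 138317 = -75939767558/549027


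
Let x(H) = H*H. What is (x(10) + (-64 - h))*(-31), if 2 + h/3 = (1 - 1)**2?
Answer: -1302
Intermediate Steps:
x(H) = H**2
h = -6 (h = -6 + 3*(1 - 1)**2 = -6 + 3*0**2 = -6 + 3*0 = -6 + 0 = -6)
(x(10) + (-64 - h))*(-31) = (10**2 + (-64 - 1*(-6)))*(-31) = (100 + (-64 + 6))*(-31) = (100 - 58)*(-31) = 42*(-31) = -1302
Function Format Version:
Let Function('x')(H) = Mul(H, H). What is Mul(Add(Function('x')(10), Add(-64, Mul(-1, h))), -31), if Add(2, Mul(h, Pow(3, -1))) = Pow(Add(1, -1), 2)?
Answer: -1302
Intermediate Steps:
Function('x')(H) = Pow(H, 2)
h = -6 (h = Add(-6, Mul(3, Pow(Add(1, -1), 2))) = Add(-6, Mul(3, Pow(0, 2))) = Add(-6, Mul(3, 0)) = Add(-6, 0) = -6)
Mul(Add(Function('x')(10), Add(-64, Mul(-1, h))), -31) = Mul(Add(Pow(10, 2), Add(-64, Mul(-1, -6))), -31) = Mul(Add(100, Add(-64, 6)), -31) = Mul(Add(100, -58), -31) = Mul(42, -31) = -1302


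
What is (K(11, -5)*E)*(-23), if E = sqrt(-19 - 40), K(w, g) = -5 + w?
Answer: -138*I*sqrt(59) ≈ -1060.0*I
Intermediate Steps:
E = I*sqrt(59) (E = sqrt(-59) = I*sqrt(59) ≈ 7.6811*I)
(K(11, -5)*E)*(-23) = ((-5 + 11)*(I*sqrt(59)))*(-23) = (6*(I*sqrt(59)))*(-23) = (6*I*sqrt(59))*(-23) = -138*I*sqrt(59)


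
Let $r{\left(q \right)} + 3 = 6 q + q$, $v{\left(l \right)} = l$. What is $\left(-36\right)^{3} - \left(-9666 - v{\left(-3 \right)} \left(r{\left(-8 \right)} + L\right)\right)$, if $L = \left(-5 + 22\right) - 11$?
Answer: $-36831$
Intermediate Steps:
$L = 6$ ($L = 17 - 11 = 6$)
$r{\left(q \right)} = -3 + 7 q$ ($r{\left(q \right)} = -3 + \left(6 q + q\right) = -3 + 7 q$)
$\left(-36\right)^{3} - \left(-9666 - v{\left(-3 \right)} \left(r{\left(-8 \right)} + L\right)\right) = \left(-36\right)^{3} - \left(-9666 - - 3 \left(\left(-3 + 7 \left(-8\right)\right) + 6\right)\right) = -46656 - \left(-9666 - - 3 \left(\left(-3 - 56\right) + 6\right)\right) = -46656 - \left(-9666 - - 3 \left(-59 + 6\right)\right) = -46656 - \left(-9666 - \left(-3\right) \left(-53\right)\right) = -46656 - \left(-9666 - 159\right) = -46656 - -9825 = -46656 + 9825 = -36831$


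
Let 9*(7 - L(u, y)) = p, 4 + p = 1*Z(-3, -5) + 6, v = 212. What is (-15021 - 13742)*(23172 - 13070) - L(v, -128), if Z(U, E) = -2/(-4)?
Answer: -5230148989/18 ≈ -2.9056e+8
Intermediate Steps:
Z(U, E) = 1/2 (Z(U, E) = -2*(-1/4) = 1/2)
p = 5/2 (p = -4 + (1*(1/2) + 6) = -4 + (1/2 + 6) = -4 + 13/2 = 5/2 ≈ 2.5000)
L(u, y) = 121/18 (L(u, y) = 7 - 1/9*5/2 = 7 - 5/18 = 121/18)
(-15021 - 13742)*(23172 - 13070) - L(v, -128) = (-15021 - 13742)*(23172 - 13070) - 1*121/18 = -28763*10102 - 121/18 = -290563826 - 121/18 = -5230148989/18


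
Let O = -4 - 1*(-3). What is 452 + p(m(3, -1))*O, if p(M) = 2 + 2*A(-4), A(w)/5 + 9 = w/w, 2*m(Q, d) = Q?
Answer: 530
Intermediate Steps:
m(Q, d) = Q/2
A(w) = -40 (A(w) = -45 + 5*(w/w) = -45 + 5*1 = -45 + 5 = -40)
O = -1 (O = -4 + 3 = -1)
p(M) = -78 (p(M) = 2 + 2*(-40) = 2 - 80 = -78)
452 + p(m(3, -1))*O = 452 - 78*(-1) = 452 + 78 = 530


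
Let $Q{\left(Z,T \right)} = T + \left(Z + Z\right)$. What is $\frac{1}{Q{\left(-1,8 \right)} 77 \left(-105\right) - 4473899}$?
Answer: $- \frac{1}{4522409} \approx -2.2112 \cdot 10^{-7}$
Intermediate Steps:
$Q{\left(Z,T \right)} = T + 2 Z$
$\frac{1}{Q{\left(-1,8 \right)} 77 \left(-105\right) - 4473899} = \frac{1}{\left(8 + 2 \left(-1\right)\right) 77 \left(-105\right) - 4473899} = \frac{1}{\left(8 - 2\right) 77 \left(-105\right) - 4473899} = \frac{1}{6 \cdot 77 \left(-105\right) - 4473899} = \frac{1}{462 \left(-105\right) - 4473899} = \frac{1}{-48510 - 4473899} = \frac{1}{-4522409} = - \frac{1}{4522409}$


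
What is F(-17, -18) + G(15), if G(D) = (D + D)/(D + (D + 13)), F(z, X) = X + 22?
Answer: 202/43 ≈ 4.6977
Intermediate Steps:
F(z, X) = 22 + X
G(D) = 2*D/(13 + 2*D) (G(D) = (2*D)/(D + (13 + D)) = (2*D)/(13 + 2*D) = 2*D/(13 + 2*D))
F(-17, -18) + G(15) = (22 - 18) + 2*15/(13 + 2*15) = 4 + 2*15/(13 + 30) = 4 + 2*15/43 = 4 + 2*15*(1/43) = 4 + 30/43 = 202/43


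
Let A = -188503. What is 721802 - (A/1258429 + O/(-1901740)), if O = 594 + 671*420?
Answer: 863710350361011873/1196602383230 ≈ 7.2180e+5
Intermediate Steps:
O = 282414 (O = 594 + 281820 = 282414)
721802 - (A/1258429 + O/(-1901740)) = 721802 - (-188503/1258429 + 282414/(-1901740)) = 721802 - (-188503*1/1258429 + 282414*(-1/1901740)) = 721802 - (-188503/1258429 - 141207/950870) = 721802 - 1*(-356940831413/1196602383230) = 721802 + 356940831413/1196602383230 = 863710350361011873/1196602383230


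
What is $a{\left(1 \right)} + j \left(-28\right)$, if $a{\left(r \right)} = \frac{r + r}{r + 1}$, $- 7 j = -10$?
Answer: $-39$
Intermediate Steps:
$j = \frac{10}{7}$ ($j = \left(- \frac{1}{7}\right) \left(-10\right) = \frac{10}{7} \approx 1.4286$)
$a{\left(r \right)} = \frac{2 r}{1 + r}$
$a{\left(1 \right)} + j \left(-28\right) = 2 \cdot 1 \frac{1}{1 + 1} + \frac{10}{7} \left(-28\right) = 2 \cdot 1 \cdot \frac{1}{2} - 40 = 1 - 40 = -39$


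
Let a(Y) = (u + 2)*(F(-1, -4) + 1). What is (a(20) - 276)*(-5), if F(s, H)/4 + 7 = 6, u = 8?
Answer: 1530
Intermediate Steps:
F(s, H) = -4 (F(s, H) = -28 + 4*6 = -28 + 24 = -4)
a(Y) = -30 (a(Y) = (8 + 2)*(-4 + 1) = 10*(-3) = -30)
(a(20) - 276)*(-5) = (-30 - 276)*(-5) = -306*(-5) = 1530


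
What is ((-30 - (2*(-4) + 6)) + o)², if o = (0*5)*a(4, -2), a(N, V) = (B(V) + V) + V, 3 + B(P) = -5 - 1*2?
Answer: 784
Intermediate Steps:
B(P) = -10 (B(P) = -3 + (-5 - 1*2) = -3 + (-5 - 2) = -3 - 7 = -10)
a(N, V) = -10 + 2*V (a(N, V) = (-10 + V) + V = -10 + 2*V)
o = 0 (o = (0*5)*(-10 + 2*(-2)) = 0*(-10 - 4) = 0*(-14) = 0)
((-30 - (2*(-4) + 6)) + o)² = ((-30 - (2*(-4) + 6)) + 0)² = ((-30 - (-8 + 6)) + 0)² = ((-30 - 1*(-2)) + 0)² = ((-30 + 2) + 0)² = (-28 + 0)² = (-28)² = 784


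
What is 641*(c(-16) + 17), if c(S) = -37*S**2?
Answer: -6060655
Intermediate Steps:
641*(c(-16) + 17) = 641*(-37*(-16)**2 + 17) = 641*(-37*256 + 17) = 641*(-9472 + 17) = 641*(-9455) = -6060655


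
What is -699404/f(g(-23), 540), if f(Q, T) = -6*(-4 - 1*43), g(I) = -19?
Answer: -349702/141 ≈ -2480.2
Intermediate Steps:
f(Q, T) = 282 (f(Q, T) = -6*(-4 - 43) = -6*(-47) = 282)
-699404/f(g(-23), 540) = -699404/282 = -699404*1/282 = -349702/141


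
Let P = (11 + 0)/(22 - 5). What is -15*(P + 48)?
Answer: -12405/17 ≈ -729.71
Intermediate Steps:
P = 11/17 ≈ 0.64706
-15*(P + 48) = -15*(11/17 + 48) = -15*827/17 = -12405/17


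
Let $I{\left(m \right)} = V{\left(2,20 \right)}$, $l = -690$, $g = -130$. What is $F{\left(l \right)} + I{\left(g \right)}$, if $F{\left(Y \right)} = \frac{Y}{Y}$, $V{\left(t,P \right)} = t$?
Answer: $3$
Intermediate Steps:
$F{\left(Y \right)} = 1$
$I{\left(m \right)} = 2$
$F{\left(l \right)} + I{\left(g \right)} = 1 + 2 = 3$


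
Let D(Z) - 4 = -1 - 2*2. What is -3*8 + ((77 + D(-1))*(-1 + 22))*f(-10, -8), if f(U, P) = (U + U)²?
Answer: 638376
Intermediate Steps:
D(Z) = -1 (D(Z) = 4 + (-1 - 2*2) = 4 + (-1 - 4) = 4 - 5 = -1)
f(U, P) = 4*U² (f(U, P) = (2*U)² = 4*U²)
-3*8 + ((77 + D(-1))*(-1 + 22))*f(-10, -8) = -3*8 + ((77 - 1)*(-1 + 22))*(4*(-10)²) = -24 + (76*21)*(4*100) = -24 + 1596*400 = -24 + 638400 = 638376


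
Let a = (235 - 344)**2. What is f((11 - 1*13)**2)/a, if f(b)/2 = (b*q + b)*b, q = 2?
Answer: 96/11881 ≈ 0.0080801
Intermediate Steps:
f(b) = 6*b**2 (f(b) = 2*((b*2 + b)*b) = 2*((2*b + b)*b) = 2*((3*b)*b) = 2*(3*b**2) = 6*b**2)
a = 11881 (a = (-109)**2 = 11881)
f((11 - 1*13)**2)/a = (6*((11 - 1*13)**2)**2)/11881 = (6*((11 - 13)**2)**2)*(1/11881) = (6*((-2)**2)**2)*(1/11881) = (6*4**2)*(1/11881) = (6*16)*(1/11881) = 96*(1/11881) = 96/11881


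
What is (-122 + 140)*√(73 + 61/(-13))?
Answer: 36*√2886/13 ≈ 148.77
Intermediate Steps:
(-122 + 140)*√(73 + 61/(-13)) = 18*√(73 + 61*(-1/13)) = 18*√(73 - 61/13) = 18*√(888/13) = 18*(2*√2886/13) = 36*√2886/13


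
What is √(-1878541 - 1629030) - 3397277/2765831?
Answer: -3397277/2765831 + I*√3507571 ≈ -1.2283 + 1872.9*I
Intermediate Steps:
√(-1878541 - 1629030) - 3397277/2765831 = √(-3507571) - 3397277/2765831 = I*√3507571 - 1*3397277/2765831 = I*√3507571 - 3397277/2765831 = -3397277/2765831 + I*√3507571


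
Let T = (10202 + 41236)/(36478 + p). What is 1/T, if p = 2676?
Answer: 19577/25719 ≈ 0.76119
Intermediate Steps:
T = 25719/19577 (T = (10202 + 41236)/(36478 + 2676) = 51438/39154 = 51438*(1/39154) = 25719/19577 ≈ 1.3137)
1/T = 1/(25719/19577) = 19577/25719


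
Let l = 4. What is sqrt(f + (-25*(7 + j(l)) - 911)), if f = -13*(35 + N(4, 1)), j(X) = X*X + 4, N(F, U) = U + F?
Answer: 9*I*sqrt(26) ≈ 45.891*I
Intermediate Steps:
N(F, U) = F + U
j(X) = 4 + X**2 (j(X) = X**2 + 4 = 4 + X**2)
f = -520 (f = -13*(35 + (4 + 1)) = -13*(35 + 5) = -13*40 = -520)
sqrt(f + (-25*(7 + j(l)) - 911)) = sqrt(-520 + (-25*(7 + (4 + 4**2)) - 911)) = sqrt(-520 + (-25*(7 + (4 + 16)) - 911)) = sqrt(-520 + (-25*(7 + 20) - 911)) = sqrt(-520 + (-25*27 - 911)) = sqrt(-520 + (-675 - 911)) = sqrt(-520 - 1586) = sqrt(-2106) = 9*I*sqrt(26)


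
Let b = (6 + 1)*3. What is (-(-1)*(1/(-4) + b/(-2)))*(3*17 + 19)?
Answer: -1505/2 ≈ -752.50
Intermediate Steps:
b = 21 (b = 7*3 = 21)
(-(-1)*(1/(-4) + b/(-2)))*(3*17 + 19) = (-(-1)*(1/(-4) + 21/(-2)))*(3*17 + 19) = (-(-1)*(1*(-¼) + 21*(-½)))*(51 + 19) = -(-1)*(-¼ - 21/2)*70 = -(-1)*(-43)/4*70 = -1*43/4*70 = -43/4*70 = -1505/2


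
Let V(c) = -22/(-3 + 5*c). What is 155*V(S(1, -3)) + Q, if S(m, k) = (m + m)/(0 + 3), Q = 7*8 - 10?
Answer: -10184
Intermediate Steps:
Q = 46 (Q = 56 - 10 = 46)
S(m, k) = 2*m/3 (S(m, k) = (2*m)/3 = (2*m)*(⅓) = 2*m/3)
155*V(S(1, -3)) + Q = 155*(-22/(-3 + 5*((⅔)*1))) + 46 = 155*(-22/(-3 + 5*(⅔))) + 46 = 155*(-22/(-3 + 10/3)) + 46 = 155*(-22/⅓) + 46 = 155*(-22*3) + 46 = 155*(-66) + 46 = -10230 + 46 = -10184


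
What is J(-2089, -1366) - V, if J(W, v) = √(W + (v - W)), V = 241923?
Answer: -241923 + I*√1366 ≈ -2.4192e+5 + 36.959*I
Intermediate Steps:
J(W, v) = √v
J(-2089, -1366) - V = √(-1366) - 1*241923 = I*√1366 - 241923 = -241923 + I*√1366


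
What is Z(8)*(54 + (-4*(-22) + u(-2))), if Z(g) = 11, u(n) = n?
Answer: 1540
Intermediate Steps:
Z(8)*(54 + (-4*(-22) + u(-2))) = 11*(54 + (-4*(-22) - 2)) = 11*(54 + (88 - 2)) = 11*(54 + 86) = 11*140 = 1540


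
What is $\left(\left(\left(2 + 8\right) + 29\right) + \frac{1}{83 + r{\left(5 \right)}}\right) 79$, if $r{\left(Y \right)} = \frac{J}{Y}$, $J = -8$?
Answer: $\frac{1254362}{407} \approx 3082.0$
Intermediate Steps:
$r{\left(Y \right)} = - \frac{8}{Y}$
$\left(\left(\left(2 + 8\right) + 29\right) + \frac{1}{83 + r{\left(5 \right)}}\right) 79 = \left(\left(\left(2 + 8\right) + 29\right) + \frac{1}{83 - \frac{8}{5}}\right) 79 = \left(\left(10 + 29\right) + \frac{1}{83 - \frac{8}{5}}\right) 79 = \left(39 + \frac{1}{83 - \frac{8}{5}}\right) 79 = \left(39 + \frac{1}{\frac{407}{5}}\right) 79 = \left(39 + \frac{5}{407}\right) 79 = \frac{15878}{407} \cdot 79 = \frac{1254362}{407}$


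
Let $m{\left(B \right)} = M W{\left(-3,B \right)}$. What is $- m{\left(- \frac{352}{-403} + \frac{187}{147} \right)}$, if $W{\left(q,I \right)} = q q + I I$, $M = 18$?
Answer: $- \frac{95482291508}{389944009} \approx -244.86$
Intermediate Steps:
$W{\left(q,I \right)} = I^{2} + q^{2}$ ($W{\left(q,I \right)} = q^{2} + I^{2} = I^{2} + q^{2}$)
$m{\left(B \right)} = 162 + 18 B^{2}$ ($m{\left(B \right)} = 18 \left(B^{2} + \left(-3\right)^{2}\right) = 18 \left(B^{2} + 9\right) = 18 \left(9 + B^{2}\right) = 162 + 18 B^{2}$)
$- m{\left(- \frac{352}{-403} + \frac{187}{147} \right)} = - (162 + 18 \left(- \frac{352}{-403} + \frac{187}{147}\right)^{2}) = - (162 + 18 \left(\left(-352\right) \left(- \frac{1}{403}\right) + 187 \cdot \frac{1}{147}\right)^{2}) = - (162 + 18 \left(\frac{352}{403} + \frac{187}{147}\right)^{2}) = - (162 + 18 \left(\frac{127105}{59241}\right)^{2}) = - (162 + 18 \cdot \frac{16155681025}{3509496081}) = - (162 + \frac{32311362050}{389944009}) = \left(-1\right) \frac{95482291508}{389944009} = - \frac{95482291508}{389944009}$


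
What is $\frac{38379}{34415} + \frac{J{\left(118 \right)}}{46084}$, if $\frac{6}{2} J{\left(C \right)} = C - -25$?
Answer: $\frac{5310894853}{4757942580} \approx 1.1162$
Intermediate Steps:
$J{\left(C \right)} = \frac{25}{3} + \frac{C}{3}$ ($J{\left(C \right)} = \frac{C - -25}{3} = \frac{C + 25}{3} = \frac{25 + C}{3} = \frac{25}{3} + \frac{C}{3}$)
$\frac{38379}{34415} + \frac{J{\left(118 \right)}}{46084} = \frac{38379}{34415} + \frac{\frac{25}{3} + \frac{1}{3} \cdot 118}{46084} = 38379 \cdot \frac{1}{34415} + \left(\frac{25}{3} + \frac{118}{3}\right) \frac{1}{46084} = \frac{38379}{34415} + \frac{143}{3} \cdot \frac{1}{46084} = \frac{38379}{34415} + \frac{143}{138252} = \frac{5310894853}{4757942580}$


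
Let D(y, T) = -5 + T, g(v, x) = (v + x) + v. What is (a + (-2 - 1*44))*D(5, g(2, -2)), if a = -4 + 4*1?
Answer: 138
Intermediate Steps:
g(v, x) = x + 2*v
a = 0 (a = -4 + 4 = 0)
(a + (-2 - 1*44))*D(5, g(2, -2)) = (0 + (-2 - 1*44))*(-5 + (-2 + 2*2)) = (0 + (-2 - 44))*(-5 + (-2 + 4)) = (0 - 46)*(-5 + 2) = -46*(-3) = 138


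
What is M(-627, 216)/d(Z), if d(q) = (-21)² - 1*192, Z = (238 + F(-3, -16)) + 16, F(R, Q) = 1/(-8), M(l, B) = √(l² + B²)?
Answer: √48865/83 ≈ 2.6633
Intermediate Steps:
M(l, B) = √(B² + l²)
F(R, Q) = -⅛ (F(R, Q) = 1*(-⅛) = -⅛)
Z = 2031/8 (Z = (238 - ⅛) + 16 = 1903/8 + 16 = 2031/8 ≈ 253.88)
d(q) = 249 (d(q) = 441 - 192 = 249)
M(-627, 216)/d(Z) = √(216² + (-627)²)/249 = √(46656 + 393129)*(1/249) = √439785*(1/249) = (3*√48865)*(1/249) = √48865/83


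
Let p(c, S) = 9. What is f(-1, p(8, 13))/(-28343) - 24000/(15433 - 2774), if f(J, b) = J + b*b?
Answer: -681244720/358794037 ≈ -1.8987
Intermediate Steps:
f(J, b) = J + b²
f(-1, p(8, 13))/(-28343) - 24000/(15433 - 2774) = (-1 + 9²)/(-28343) - 24000/(15433 - 2774) = (-1 + 81)*(-1/28343) - 24000/12659 = 80*(-1/28343) - 24000*1/12659 = -80/28343 - 24000/12659 = -681244720/358794037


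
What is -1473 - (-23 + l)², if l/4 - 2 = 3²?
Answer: -1914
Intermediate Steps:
l = 44 (l = 8 + 4*3² = 8 + 4*9 = 8 + 36 = 44)
-1473 - (-23 + l)² = -1473 - (-23 + 44)² = -1473 - 1*21² = -1473 - 1*441 = -1473 - 441 = -1914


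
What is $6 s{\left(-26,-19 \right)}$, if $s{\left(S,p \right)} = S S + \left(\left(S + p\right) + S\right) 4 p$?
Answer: $36432$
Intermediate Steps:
$s{\left(S,p \right)} = S^{2} + p \left(4 p + 8 S\right)$ ($s{\left(S,p \right)} = S^{2} + \left(p + 2 S\right) 4 p = S^{2} + \left(4 p + 8 S\right) p = S^{2} + p \left(4 p + 8 S\right)$)
$6 s{\left(-26,-19 \right)} = 6 \left(\left(-26\right)^{2} + 4 \left(-19\right)^{2} + 8 \left(-26\right) \left(-19\right)\right) = 6 \left(676 + 4 \cdot 361 + 3952\right) = 6 \left(676 + 1444 + 3952\right) = 6 \cdot 6072 = 36432$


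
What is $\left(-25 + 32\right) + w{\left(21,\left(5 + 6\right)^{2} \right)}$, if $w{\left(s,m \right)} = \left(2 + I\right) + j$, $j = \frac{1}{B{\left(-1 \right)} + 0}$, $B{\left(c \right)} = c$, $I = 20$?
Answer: $28$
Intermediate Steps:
$j = -1$ ($j = \frac{1}{-1 + 0} = \frac{1}{-1} = -1$)
$w{\left(s,m \right)} = 21$ ($w{\left(s,m \right)} = \left(2 + 20\right) - 1 = 22 - 1 = 21$)
$\left(-25 + 32\right) + w{\left(21,\left(5 + 6\right)^{2} \right)} = \left(-25 + 32\right) + 21 = 7 + 21 = 28$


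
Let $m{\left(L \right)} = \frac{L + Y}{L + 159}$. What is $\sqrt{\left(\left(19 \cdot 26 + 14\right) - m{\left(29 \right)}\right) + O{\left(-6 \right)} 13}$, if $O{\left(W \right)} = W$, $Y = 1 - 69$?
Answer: $\frac{\sqrt{3801313}}{94} \approx 20.741$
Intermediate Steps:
$Y = -68$ ($Y = 1 - 69 = -68$)
$m{\left(L \right)} = \frac{-68 + L}{159 + L}$ ($m{\left(L \right)} = \frac{L - 68}{L + 159} = \frac{-68 + L}{159 + L}$)
$\sqrt{\left(\left(19 \cdot 26 + 14\right) - m{\left(29 \right)}\right) + O{\left(-6 \right)} 13} = \sqrt{\left(\left(19 \cdot 26 + 14\right) - \frac{-68 + 29}{159 + 29}\right) - 78} = \sqrt{\left(\left(494 + 14\right) - \frac{1}{188} \left(-39\right)\right) - 78} = \sqrt{\left(508 - \frac{1}{188} \left(-39\right)\right) - 78} = \sqrt{\left(508 - - \frac{39}{188}\right) - 78} = \sqrt{\left(508 + \frac{39}{188}\right) - 78} = \sqrt{\frac{95543}{188} - 78} = \sqrt{\frac{80879}{188}} = \frac{\sqrt{3801313}}{94}$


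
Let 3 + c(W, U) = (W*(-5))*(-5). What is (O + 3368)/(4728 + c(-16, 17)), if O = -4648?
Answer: -256/865 ≈ -0.29595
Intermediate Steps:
c(W, U) = -3 + 25*W (c(W, U) = -3 + (W*(-5))*(-5) = -3 - 5*W*(-5) = -3 + 25*W)
(O + 3368)/(4728 + c(-16, 17)) = (-4648 + 3368)/(4728 + (-3 + 25*(-16))) = -1280/(4728 + (-3 - 400)) = -1280/(4728 - 403) = -1280/4325 = -1280*1/4325 = -256/865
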